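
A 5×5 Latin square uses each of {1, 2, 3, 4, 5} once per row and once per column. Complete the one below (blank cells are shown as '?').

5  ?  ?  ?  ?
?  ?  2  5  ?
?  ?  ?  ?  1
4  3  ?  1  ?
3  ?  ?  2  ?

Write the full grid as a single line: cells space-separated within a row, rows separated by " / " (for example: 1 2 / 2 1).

5 2 1 3 4 / 1 4 2 5 3 / 2 5 3 4 1 / 4 3 5 1 2 / 3 1 4 2 5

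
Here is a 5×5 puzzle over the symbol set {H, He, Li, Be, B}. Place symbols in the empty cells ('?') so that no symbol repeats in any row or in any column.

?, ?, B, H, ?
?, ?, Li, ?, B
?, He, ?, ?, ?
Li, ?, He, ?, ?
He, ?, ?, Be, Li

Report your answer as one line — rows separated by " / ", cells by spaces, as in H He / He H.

Be Li B H He / H Be Li He B / B He Be Li H / Li H He B Be / He B H Be Li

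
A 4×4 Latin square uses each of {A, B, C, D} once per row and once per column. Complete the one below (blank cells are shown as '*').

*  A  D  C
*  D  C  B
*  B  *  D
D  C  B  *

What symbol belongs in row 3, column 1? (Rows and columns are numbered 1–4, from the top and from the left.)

C

(r1,c1) = B
(r2,c1) = A
(r3,c1) = C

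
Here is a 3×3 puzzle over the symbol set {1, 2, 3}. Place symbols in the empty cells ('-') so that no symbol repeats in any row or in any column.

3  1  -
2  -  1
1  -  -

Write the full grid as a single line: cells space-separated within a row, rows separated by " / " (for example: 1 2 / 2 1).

(r1,c3): row 1 has {1,3}; column 3 has {1}, so it must be 2.
(r2,c2): row 2 has {1,2}; column 2 has {1}, so it must be 3.
(r3,c2): row 3 has {1}; column 2 has {1,3}, so it must be 2.
(r3,c3): row 3 has {1,2}; column 3 has {1,2}, so it must be 3.

3 1 2 / 2 3 1 / 1 2 3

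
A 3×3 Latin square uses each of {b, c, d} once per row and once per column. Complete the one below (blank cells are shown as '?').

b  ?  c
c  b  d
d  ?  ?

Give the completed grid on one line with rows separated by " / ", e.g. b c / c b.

b d c / c b d / d c b

At row 1, column 2: row 1 has {b,c}; column 2 has {b}; that leaves d.
At row 3, column 2: row 3 has {d}; column 2 has {b,d}; that leaves c.
At row 3, column 3: row 3 has {c,d}; column 3 has {c,d}; that leaves b.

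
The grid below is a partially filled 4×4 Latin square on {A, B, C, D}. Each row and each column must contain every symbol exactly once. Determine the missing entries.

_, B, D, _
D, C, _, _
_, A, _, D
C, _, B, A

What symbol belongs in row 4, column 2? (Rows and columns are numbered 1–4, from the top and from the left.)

(r1,c1): row 1 has {B,D}; column 1 has {C,D}, so it must be A.
(r1,c4): row 1 has {A,B,D}; column 4 has {A,D}, so it must be C.
(r2,c3): row 2 has {C,D}; column 3 has {B,D}, so it must be A.
(r2,c4): row 2 has {A,C,D}; column 4 has {A,C,D}, so it must be B.
(r3,c1): row 3 has {A,D}; column 1 has {A,C,D}, so it must be B.
(r3,c3): row 3 has {A,B,D}; column 3 has {A,B,D}, so it must be C.
(r4,c2): row 4 has {A,B,C}; column 2 has {A,B,C}, so it must be D.

D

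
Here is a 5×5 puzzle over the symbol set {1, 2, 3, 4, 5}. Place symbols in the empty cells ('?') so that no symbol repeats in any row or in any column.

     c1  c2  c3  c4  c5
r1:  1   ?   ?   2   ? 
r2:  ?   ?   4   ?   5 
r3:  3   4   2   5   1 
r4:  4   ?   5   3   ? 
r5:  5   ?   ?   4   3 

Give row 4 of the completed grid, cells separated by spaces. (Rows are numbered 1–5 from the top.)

4 1 5 3 2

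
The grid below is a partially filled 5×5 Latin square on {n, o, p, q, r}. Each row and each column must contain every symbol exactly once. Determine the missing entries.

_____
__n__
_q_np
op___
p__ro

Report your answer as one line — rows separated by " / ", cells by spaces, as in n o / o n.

n r p o q / q o n p r / r q o n p / o p r q n / p n q r o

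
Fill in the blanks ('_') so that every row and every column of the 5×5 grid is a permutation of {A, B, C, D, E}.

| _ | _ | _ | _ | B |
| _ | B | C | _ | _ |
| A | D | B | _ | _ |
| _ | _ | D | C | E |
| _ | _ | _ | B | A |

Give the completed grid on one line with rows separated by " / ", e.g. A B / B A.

At row 2, column 5: row 2 has {B,C}; column 5 has {A,B,E}; that leaves D.
At row 3, column 4: row 3 has {A,B,D}; column 4 has {B,C}; that leaves E.
At row 3, column 5: row 3 has {A,B,D,E}; column 5 has {A,B,D,E}; that leaves C.
At row 4, column 1: row 4 has {C,D,E}; column 1 has {A}; that leaves B.
At row 4, column 2: row 4 has {B,C,D,E}; column 2 has {B,D}; that leaves A.
At row 5, column 3: row 5 has {A,B}; column 3 has {B,C,D}; that leaves E.
At row 1, column 3: row 1 has {B}; column 3 has {B,C,D,E}; that leaves A.
At row 1, column 4: row 1 has {A,B}; column 4 has {B,C,E}; that leaves D.
At row 2, column 1: row 2 has {B,C,D}; column 1 has {A,B}; that leaves E.
At row 2, column 4: row 2 has {B,C,D,E}; column 4 has {B,C,D,E}; that leaves A.
At row 5, column 2: row 5 has {A,B,E}; column 2 has {A,B,D}; that leaves C.
At row 1, column 1: row 1 has {A,B,D}; column 1 has {A,B,E}; that leaves C.
At row 1, column 2: row 1 has {A,B,C,D}; column 2 has {A,B,C,D}; that leaves E.
At row 5, column 1: row 5 has {A,B,C,E}; column 1 has {A,B,C,E}; that leaves D.

C E A D B / E B C A D / A D B E C / B A D C E / D C E B A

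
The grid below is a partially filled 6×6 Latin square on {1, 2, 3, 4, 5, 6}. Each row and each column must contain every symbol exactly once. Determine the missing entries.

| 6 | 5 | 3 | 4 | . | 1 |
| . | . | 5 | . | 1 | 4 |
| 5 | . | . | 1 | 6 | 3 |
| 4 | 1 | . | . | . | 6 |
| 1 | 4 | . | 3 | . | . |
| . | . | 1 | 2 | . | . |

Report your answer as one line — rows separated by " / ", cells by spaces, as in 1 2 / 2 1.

6 5 3 4 2 1 / 2 3 5 6 1 4 / 5 2 4 1 6 3 / 4 1 2 5 3 6 / 1 4 6 3 5 2 / 3 6 1 2 4 5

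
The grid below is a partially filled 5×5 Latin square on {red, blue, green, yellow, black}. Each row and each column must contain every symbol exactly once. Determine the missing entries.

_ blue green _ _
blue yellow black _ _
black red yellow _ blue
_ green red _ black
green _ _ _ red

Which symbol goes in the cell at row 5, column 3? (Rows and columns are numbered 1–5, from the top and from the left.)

(r1,c5) = yellow
(r2,c5) = green
(r3,c4) = green
(r4,c1) = yellow
(r4,c4) = blue
(r5,c2) = black
(r5,c3) = blue

blue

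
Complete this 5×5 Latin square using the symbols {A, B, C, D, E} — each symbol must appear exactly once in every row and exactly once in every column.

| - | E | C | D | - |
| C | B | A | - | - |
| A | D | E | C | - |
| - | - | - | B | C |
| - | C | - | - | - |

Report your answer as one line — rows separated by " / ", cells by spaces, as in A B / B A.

B E C D A / C B A E D / A D E C B / E A D B C / D C B A E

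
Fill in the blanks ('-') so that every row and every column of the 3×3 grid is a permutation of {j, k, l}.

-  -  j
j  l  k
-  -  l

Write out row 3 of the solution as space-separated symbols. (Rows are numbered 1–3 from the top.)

k j l

(r1,c2): row 1 has {j}; column 2 has {l}, so it must be k.
(r3,c1): row 3 has {l}; column 1 has {j}, so it must be k.
(r3,c2): row 3 has {k,l}; column 2 has {k,l}, so it must be j.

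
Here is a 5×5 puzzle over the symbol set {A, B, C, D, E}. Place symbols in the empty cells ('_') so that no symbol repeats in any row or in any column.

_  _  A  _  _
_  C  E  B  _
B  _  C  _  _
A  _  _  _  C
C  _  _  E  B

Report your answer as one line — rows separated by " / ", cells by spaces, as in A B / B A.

E B A C D / D C E B A / B D C A E / A E B D C / C A D E B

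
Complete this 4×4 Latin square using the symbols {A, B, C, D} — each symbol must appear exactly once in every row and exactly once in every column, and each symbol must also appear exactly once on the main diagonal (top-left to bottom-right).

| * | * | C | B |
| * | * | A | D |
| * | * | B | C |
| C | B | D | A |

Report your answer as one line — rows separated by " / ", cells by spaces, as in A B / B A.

D A C B / B C A D / A D B C / C B D A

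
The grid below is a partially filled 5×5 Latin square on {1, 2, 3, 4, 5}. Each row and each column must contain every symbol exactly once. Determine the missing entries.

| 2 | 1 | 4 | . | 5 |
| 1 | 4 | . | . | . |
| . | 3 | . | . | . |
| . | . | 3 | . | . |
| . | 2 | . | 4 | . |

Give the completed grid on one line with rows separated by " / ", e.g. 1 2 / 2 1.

2 1 4 3 5 / 1 4 2 5 3 / 5 3 1 2 4 / 4 5 3 1 2 / 3 2 5 4 1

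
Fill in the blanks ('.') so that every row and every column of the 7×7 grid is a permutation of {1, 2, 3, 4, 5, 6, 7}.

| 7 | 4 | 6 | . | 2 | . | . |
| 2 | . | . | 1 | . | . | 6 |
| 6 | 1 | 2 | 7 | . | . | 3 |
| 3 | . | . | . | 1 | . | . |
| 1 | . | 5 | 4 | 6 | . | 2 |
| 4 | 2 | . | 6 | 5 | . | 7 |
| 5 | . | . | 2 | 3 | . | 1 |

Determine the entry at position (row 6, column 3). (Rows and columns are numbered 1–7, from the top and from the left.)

(r1,c7) = 5
(r3,c5) = 4
(r3,c6) = 5
(r4,c4) = 5
(r4,c7) = 4
(r1,c4) = 3
(r1,c6) = 1
(r2,c5) = 7
(r4,c3) = 7
(r6,c6) = 3
(r7,c3) = 4
(r2,c3) = 3
(r2,c6) = 4
(r4,c2) = 6
(r4,c6) = 2
(r5,c6) = 7
(r6,c3) = 1

1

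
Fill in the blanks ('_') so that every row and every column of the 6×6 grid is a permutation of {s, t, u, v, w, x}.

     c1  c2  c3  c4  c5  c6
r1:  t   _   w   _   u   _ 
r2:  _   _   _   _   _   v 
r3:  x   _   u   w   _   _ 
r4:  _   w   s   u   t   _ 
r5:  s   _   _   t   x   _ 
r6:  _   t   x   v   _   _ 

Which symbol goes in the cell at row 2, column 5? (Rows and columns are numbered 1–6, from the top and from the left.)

w

Cell (r2,c3): row 2 has {v}; column 3 has {s,u,w,x} → t.
Cell (r4,c1): row 4 has {s,t,u,w}; column 1 has {s,t,x} → v.
Cell (r4,c6): row 4 has {s,t,u,v,w}; column 6 has {v} → x.
Cell (r5,c3): row 5 has {s,t,x}; column 3 has {s,t,u,w,x} → v.
Cell (r1,c6): row 1 has {t,u,w}; column 6 has {v,x} → s.
Cell (r3,c6): row 3 has {u,w,x}; column 6 has {s,v,x} → t.
Cell (r5,c2): row 5 has {s,t,v,x}; column 2 has {t,w} → u.
Cell (r5,c6): row 5 has {s,t,u,v,x}; column 6 has {s,t,v,x} → w.
Cell (r6,c6): row 6 has {t,v,x}; column 6 has {s,t,v,w,x} → u.
Cell (r1,c4): row 1 has {s,t,u,w}; column 4 has {t,u,v,w} → x.
Cell (r2,c4): row 2 has {t,v}; column 4 has {t,u,v,w,x} → s.
Cell (r2,c5): row 2 has {s,t,v}; column 5 has {t,u,x} → w.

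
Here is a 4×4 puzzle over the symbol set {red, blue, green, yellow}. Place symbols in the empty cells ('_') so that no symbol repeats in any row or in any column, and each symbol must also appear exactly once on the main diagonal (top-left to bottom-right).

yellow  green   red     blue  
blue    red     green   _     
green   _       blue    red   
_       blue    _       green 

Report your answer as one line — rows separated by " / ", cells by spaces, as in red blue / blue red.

(r2,c4): row 2 has {red,blue,green}; column 4 has {red,blue,green}, so it must be yellow.
(r3,c2): row 3 has {red,blue,green}; column 2 has {red,blue,green}, so it must be yellow.
(r4,c1): row 4 has {blue,green}; column 1 has {blue,green,yellow}, so it must be red.
(r4,c3): row 4 has {red,blue,green}; column 3 has {red,blue,green}, so it must be yellow.

yellow green red blue / blue red green yellow / green yellow blue red / red blue yellow green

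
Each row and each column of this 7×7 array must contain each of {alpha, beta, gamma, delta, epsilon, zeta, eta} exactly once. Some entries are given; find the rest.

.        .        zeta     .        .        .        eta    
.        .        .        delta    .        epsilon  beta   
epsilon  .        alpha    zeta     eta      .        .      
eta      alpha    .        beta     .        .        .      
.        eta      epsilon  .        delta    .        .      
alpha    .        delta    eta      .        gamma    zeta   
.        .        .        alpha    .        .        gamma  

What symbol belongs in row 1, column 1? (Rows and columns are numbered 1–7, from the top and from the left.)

delta

(r3,c7) = delta
(r4,c3) = gamma
(r4,c7) = epsilon
(r5,c4) = gamma
(r5,c7) = alpha
(r1,c4) = epsilon
(r2,c3) = eta
(r3,c6) = beta
(r4,c5) = zeta
(r4,c6) = delta
(r5,c6) = zeta
(r7,c3) = beta
(r7,c5) = epsilon
(r7,c6) = eta
(r1,c6) = alpha
(r3,c2) = gamma
(r5,c1) = beta
(r6,c5) = beta
(r1,c5) = gamma
(r2,c2) = zeta
(r2,c5) = alpha
(r6,c2) = epsilon
(r7,c2) = delta
(r1,c1) = delta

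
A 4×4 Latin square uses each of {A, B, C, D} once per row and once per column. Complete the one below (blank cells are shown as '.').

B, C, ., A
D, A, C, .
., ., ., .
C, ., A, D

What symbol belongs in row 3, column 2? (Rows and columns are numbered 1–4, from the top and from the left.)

D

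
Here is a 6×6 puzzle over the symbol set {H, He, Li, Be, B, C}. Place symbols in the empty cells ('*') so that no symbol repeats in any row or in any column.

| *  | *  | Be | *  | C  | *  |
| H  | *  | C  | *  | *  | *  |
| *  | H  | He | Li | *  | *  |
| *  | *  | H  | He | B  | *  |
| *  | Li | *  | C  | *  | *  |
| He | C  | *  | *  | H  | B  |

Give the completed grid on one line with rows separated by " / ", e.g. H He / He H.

Li B Be H C He / H He C B Li Be / B H He Li Be C / C Be H He B Li / Be Li B C He H / He C Li Be H B

(r3,c5) = Be
(r3,c6) = C
(r4,c2) = Be
(r4,c6) = Li
(r5,c3) = B
(r5,c5) = He
(r6,c3) = Li
(r6,c4) = Be
(r2,c4) = B
(r2,c5) = Li
(r3,c1) = B
(r4,c1) = C
(r5,c1) = Be
(r5,c6) = H
(r1,c1) = Li
(r1,c4) = H
(r1,c6) = He
(r2,c2) = He
(r2,c6) = Be
(r1,c2) = B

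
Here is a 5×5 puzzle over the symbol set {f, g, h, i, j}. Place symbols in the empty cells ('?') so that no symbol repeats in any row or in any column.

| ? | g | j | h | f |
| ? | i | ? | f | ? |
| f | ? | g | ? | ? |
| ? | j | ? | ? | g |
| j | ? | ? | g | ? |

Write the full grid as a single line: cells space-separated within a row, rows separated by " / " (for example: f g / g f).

(r1,c1) = i
(r2,c3) = h
(r2,c5) = j
(r3,c2) = h
(r3,c5) = i
(r4,c1) = h
(r4,c4) = i
(r5,c2) = f
(r5,c3) = i
(r5,c5) = h
(r2,c1) = g
(r3,c4) = j
(r4,c3) = f

i g j h f / g i h f j / f h g j i / h j f i g / j f i g h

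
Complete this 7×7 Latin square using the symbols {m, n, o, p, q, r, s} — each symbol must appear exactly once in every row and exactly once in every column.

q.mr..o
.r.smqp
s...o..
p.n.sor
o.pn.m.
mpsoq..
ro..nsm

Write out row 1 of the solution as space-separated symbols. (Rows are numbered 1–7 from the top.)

q s m r p n o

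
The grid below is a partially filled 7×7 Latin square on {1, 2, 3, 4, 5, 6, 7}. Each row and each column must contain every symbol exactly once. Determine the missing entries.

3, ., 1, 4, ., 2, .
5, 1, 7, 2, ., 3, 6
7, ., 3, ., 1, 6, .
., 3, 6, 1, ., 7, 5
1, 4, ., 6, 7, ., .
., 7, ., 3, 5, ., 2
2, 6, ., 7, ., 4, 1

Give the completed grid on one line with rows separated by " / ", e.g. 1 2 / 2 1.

3 5 1 4 6 2 7 / 5 1 7 2 4 3 6 / 7 2 3 5 1 6 4 / 4 3 6 1 2 7 5 / 1 4 2 6 7 5 3 / 6 7 4 3 5 1 2 / 2 6 5 7 3 4 1

(r1,c2) = 5
(r1,c5) = 6
(r1,c7) = 7
(r2,c5) = 4
(r3,c2) = 2
(r3,c4) = 5
(r3,c7) = 4
(r4,c1) = 4
(r4,c5) = 2
(r5,c6) = 5
(r5,c7) = 3
(r6,c1) = 6
(r6,c3) = 4
(r6,c6) = 1
(r7,c3) = 5
(r7,c5) = 3
(r5,c3) = 2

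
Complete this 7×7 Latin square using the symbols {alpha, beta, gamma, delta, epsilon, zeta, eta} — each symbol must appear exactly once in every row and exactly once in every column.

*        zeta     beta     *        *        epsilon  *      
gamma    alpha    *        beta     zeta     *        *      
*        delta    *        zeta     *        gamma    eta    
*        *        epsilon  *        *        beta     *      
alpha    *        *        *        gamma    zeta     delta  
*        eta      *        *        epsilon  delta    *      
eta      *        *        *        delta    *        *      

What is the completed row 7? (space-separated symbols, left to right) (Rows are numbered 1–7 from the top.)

(r1,c1) = delta
(r2,c6) = eta
(r2,c7) = epsilon
(r3,c3) = alpha
(r3,c5) = beta
(r4,c1) = zeta
(r4,c2) = gamma
(r4,c7) = alpha
(r5,c3) = eta
(r5,c4) = epsilon
(r6,c1) = beta
(r7,c6) = alpha
(r1,c7) = gamma
(r2,c3) = delta
(r3,c1) = epsilon
(r4,c5) = eta
(r5,c2) = beta
(r6,c7) = zeta
(r7,c2) = epsilon
(r7,c4) = gamma
(r7,c7) = beta
(r1,c5) = alpha
(r4,c4) = delta
(r6,c3) = gamma
(r6,c4) = alpha
(r7,c3) = zeta

eta epsilon zeta gamma delta alpha beta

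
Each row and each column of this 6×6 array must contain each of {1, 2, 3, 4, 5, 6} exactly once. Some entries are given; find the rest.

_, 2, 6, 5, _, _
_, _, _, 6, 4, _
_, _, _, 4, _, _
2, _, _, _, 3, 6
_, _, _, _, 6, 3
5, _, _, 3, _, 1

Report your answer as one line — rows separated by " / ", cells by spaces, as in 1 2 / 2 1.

3 2 6 5 1 4 / 1 3 2 6 4 5 / 6 1 3 4 5 2 / 2 4 5 1 3 6 / 4 5 1 2 6 3 / 5 6 4 3 2 1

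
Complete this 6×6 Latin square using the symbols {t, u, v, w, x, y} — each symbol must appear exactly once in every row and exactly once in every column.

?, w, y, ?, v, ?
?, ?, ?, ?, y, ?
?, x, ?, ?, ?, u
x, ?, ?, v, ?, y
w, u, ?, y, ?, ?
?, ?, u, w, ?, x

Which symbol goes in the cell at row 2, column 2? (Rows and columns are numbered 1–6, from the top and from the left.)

v

(r1,c6) = t
(r3,c4) = t
(r3,c5) = w
(r4,c2) = t
(r4,c3) = w
(r4,c5) = u
(r5,c6) = v
(r6,c5) = t
(r1,c1) = u
(r1,c4) = x
(r2,c2) = v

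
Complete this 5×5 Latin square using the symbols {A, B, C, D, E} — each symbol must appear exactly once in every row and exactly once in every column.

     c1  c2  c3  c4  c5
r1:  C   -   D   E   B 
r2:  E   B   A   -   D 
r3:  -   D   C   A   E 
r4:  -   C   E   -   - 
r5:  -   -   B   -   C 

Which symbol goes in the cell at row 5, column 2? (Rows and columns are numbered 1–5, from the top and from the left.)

E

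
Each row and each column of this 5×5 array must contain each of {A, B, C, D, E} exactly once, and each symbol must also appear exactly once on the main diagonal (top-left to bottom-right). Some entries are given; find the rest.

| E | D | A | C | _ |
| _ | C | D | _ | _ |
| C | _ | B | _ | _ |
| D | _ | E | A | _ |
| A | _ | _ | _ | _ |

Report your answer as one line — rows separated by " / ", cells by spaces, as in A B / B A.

(r1,c5): row 1 has {A,C,D,E}; column 5 is empty so far, so it must be B.
(r2,c1): row 2 has {C,D}; column 1 has {A,C,D,E}, so it must be B.
(r2,c4): row 2 has {B,C,D}; column 4 has {A,C}, so it must be E.
(r2,c5): row 2 has {B,C,D,E}; column 5 has {B}, so it must be A.
(r3,c4): row 3 has {B,C}; column 4 has {A,C,E}, so it must be D.
(r3,c5): row 3 has {B,C,D}; column 5 has {A,B}, so it must be E.
(r4,c2): row 4 has {A,D,E}; column 2 has {C,D}, so it must be B.
(r4,c5): row 4 has {A,B,D,E}; column 5 has {A,B,E}, so it must be C.
(r5,c2): row 5 has {A}; column 2 has {B,C,D}, so it must be E.
(r5,c3): row 5 has {A,E}; column 3 has {A,B,D,E}, so it must be C.
(r5,c4): row 5 has {A,C,E}; column 4 has {A,C,D,E}, so it must be B.
(r5,c5): row 5 has {A,B,C,E}; column 5 has {A,B,C,E}; the diagonal has {A,B,C,E}, so it must be D.
(r3,c2): row 3 has {B,C,D,E}; column 2 has {B,C,D,E}, so it must be A.

E D A C B / B C D E A / C A B D E / D B E A C / A E C B D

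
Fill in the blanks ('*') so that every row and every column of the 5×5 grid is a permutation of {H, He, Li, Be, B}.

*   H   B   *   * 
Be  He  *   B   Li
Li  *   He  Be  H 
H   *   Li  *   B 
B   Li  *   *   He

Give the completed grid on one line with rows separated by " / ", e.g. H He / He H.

He H B Li Be / Be He H B Li / Li B He Be H / H Be Li He B / B Li Be H He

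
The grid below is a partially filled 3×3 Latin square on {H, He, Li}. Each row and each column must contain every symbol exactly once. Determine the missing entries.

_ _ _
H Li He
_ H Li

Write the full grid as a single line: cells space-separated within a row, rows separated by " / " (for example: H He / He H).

Cell (r1,c2): row 1 is empty so far; column 2 has {H,Li} → He.
Cell (r1,c3): row 1 has {He}; column 3 has {He,Li} → H.
Cell (r3,c1): row 3 has {H,Li}; column 1 has {H} → He.
Cell (r1,c1): row 1 has {H,He}; column 1 has {H,He} → Li.

Li He H / H Li He / He H Li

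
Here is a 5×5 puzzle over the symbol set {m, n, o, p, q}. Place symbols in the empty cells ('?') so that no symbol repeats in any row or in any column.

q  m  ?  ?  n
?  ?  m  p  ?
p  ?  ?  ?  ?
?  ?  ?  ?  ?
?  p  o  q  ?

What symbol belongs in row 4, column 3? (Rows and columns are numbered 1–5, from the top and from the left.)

At row 1, column 3: row 1 has {m,n,q}; column 3 has {m,o}; that leaves p.
At row 1, column 4: row 1 has {m,n,p,q}; column 4 has {p,q}; that leaves o.
At row 5, column 5: row 5 has {o,p,q}; column 5 has {n}; that leaves m.
At row 5, column 1: row 5 has {m,o,p,q}; column 1 has {p,q}; that leaves n.
At row 2, column 1: row 2 has {m,p}; column 1 has {n,p,q}; that leaves o.
At row 2, column 5: row 2 has {m,o,p}; column 5 has {m,n}; that leaves q.
At row 3, column 5: row 3 has {p}; column 5 has {m,n,q}; that leaves o.
At row 4, column 1: row 4 is empty so far; column 1 has {n,o,p,q}; that leaves m.
At row 4, column 4: row 4 has {m}; column 4 has {o,p,q}; that leaves n.
At row 4, column 5: row 4 has {m,n}; column 5 has {m,n,o,q}; that leaves p.
At row 2, column 2: row 2 has {m,o,p,q}; column 2 has {m,p}; that leaves n.
At row 3, column 2: row 3 has {o,p}; column 2 has {m,n,p}; that leaves q.
At row 3, column 3: row 3 has {o,p,q}; column 3 has {m,o,p}; that leaves n.
At row 3, column 4: row 3 has {n,o,p,q}; column 4 has {n,o,p,q}; that leaves m.
At row 4, column 2: row 4 has {m,n,p}; column 2 has {m,n,p,q}; that leaves o.
At row 4, column 3: row 4 has {m,n,o,p}; column 3 has {m,n,o,p}; that leaves q.

q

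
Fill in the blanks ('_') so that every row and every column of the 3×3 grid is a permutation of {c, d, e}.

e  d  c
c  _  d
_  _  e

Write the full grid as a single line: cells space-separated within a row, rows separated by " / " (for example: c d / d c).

e d c / c e d / d c e

(r2,c2) = e
(r3,c1) = d
(r3,c2) = c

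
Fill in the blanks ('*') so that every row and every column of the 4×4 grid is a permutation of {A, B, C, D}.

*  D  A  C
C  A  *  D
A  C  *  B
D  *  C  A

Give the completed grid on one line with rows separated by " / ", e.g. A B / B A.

B D A C / C A B D / A C D B / D B C A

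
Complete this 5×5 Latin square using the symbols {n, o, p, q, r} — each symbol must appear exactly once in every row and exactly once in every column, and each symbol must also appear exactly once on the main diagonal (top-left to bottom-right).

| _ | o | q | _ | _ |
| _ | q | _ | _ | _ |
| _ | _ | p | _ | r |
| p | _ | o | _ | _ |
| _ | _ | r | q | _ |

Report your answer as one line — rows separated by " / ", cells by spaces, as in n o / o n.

(r2,c3) = n
(r3,c2) = n
(r3,c4) = o
(r4,c2) = r
(r4,c4) = n
(r4,c5) = q
(r5,c2) = p
(r5,c5) = o
(r1,c1) = r
(r1,c4) = p
(r1,c5) = n
(r2,c1) = o
(r2,c4) = r
(r2,c5) = p
(r3,c1) = q
(r5,c1) = n

r o q p n / o q n r p / q n p o r / p r o n q / n p r q o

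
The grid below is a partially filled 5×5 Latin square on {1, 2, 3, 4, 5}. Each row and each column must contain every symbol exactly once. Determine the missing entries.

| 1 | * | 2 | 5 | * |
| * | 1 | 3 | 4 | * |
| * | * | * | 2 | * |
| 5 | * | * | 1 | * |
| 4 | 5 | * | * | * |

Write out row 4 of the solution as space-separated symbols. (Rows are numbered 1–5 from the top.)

(r2,c1) = 2
(r2,c5) = 5
(r3,c1) = 3
(r3,c2) = 4
(r3,c5) = 1
(r4,c3) = 4
(r5,c3) = 1
(r5,c4) = 3
(r5,c5) = 2
(r1,c2) = 3
(r1,c5) = 4
(r3,c3) = 5
(r4,c2) = 2
(r4,c5) = 3

5 2 4 1 3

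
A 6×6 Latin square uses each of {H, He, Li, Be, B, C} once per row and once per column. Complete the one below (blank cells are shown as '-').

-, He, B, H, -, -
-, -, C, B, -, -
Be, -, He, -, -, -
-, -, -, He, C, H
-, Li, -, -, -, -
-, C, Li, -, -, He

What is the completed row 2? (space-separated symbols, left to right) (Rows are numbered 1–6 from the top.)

H Be C B He Li

(r4,c3) = Be
(r5,c3) = H
(r6,c4) = Be
(r4,c2) = B
(r5,c4) = C
(r3,c2) = H
(r3,c4) = Li
(r3,c5) = B
(r3,c6) = C
(r4,c1) = Li
(r6,c5) = H
(r1,c1) = C
(r2,c2) = Be
(r2,c6) = Li
(r6,c1) = B
(r1,c6) = Be
(r2,c5) = He
(r5,c1) = He
(r5,c5) = Be
(r5,c6) = B
(r1,c5) = Li
(r2,c1) = H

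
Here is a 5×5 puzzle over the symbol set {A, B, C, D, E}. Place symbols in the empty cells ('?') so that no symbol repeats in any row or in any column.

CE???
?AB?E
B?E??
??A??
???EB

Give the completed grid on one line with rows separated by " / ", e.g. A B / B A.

Cell (r1,c3): row 1 has {C,E}; column 3 has {A,B,E} → D.
Cell (r1,c5): row 1 has {C,D,E}; column 5 has {B,E} → A.
Cell (r2,c1): row 2 has {A,B,E}; column 1 has {B,C} → D.
Cell (r2,c4): row 2 has {A,B,D,E}; column 4 has {E} → C.
Cell (r4,c1): row 4 has {A}; column 1 has {B,C,D} → E.
Cell (r5,c1): row 5 has {B,E}; column 1 has {B,C,D,E} → A.
Cell (r5,c3): row 5 has {A,B,E}; column 3 has {A,B,D,E} → C.
Cell (r1,c4): row 1 has {A,C,D,E}; column 4 has {C,E} → B.
Cell (r4,c4): row 4 has {A,E}; column 4 has {B,C,E} → D.
Cell (r4,c5): row 4 has {A,D,E}; column 5 has {A,B,E} → C.
Cell (r5,c2): row 5 has {A,B,C,E}; column 2 has {A,E} → D.
Cell (r3,c2): row 3 has {B,E}; column 2 has {A,D,E} → C.
Cell (r3,c4): row 3 has {B,C,E}; column 4 has {B,C,D,E} → A.
Cell (r3,c5): row 3 has {A,B,C,E}; column 5 has {A,B,C,E} → D.
Cell (r4,c2): row 4 has {A,C,D,E}; column 2 has {A,C,D,E} → B.

C E D B A / D A B C E / B C E A D / E B A D C / A D C E B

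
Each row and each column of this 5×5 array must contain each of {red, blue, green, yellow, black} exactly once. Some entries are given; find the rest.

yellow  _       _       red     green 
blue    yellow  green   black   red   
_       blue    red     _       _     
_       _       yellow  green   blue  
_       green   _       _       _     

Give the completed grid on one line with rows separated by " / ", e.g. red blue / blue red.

(r1,c2): row 1 has {red,green,yellow}; column 2 has {blue,green,yellow}, so it must be black.
(r1,c3): row 1 has {red,green,yellow,black}; column 3 has {red,green,yellow}, so it must be blue.
(r3,c4): row 3 has {red,blue}; column 4 has {red,green,black}, so it must be yellow.
(r3,c5): row 3 has {red,blue,yellow}; column 5 has {red,blue,green}, so it must be black.
(r4,c2): row 4 has {blue,green,yellow}; column 2 has {blue,green,yellow,black}, so it must be red.
(r5,c3): row 5 has {green}; column 3 has {red,blue,green,yellow}, so it must be black.
(r5,c4): row 5 has {green,black}; column 4 has {red,green,yellow,black}, so it must be blue.
(r5,c5): row 5 has {blue,green,black}; column 5 has {red,blue,green,black}, so it must be yellow.
(r3,c1): row 3 has {red,blue,yellow,black}; column 1 has {blue,yellow}, so it must be green.
(r4,c1): row 4 has {red,blue,green,yellow}; column 1 has {blue,green,yellow}, so it must be black.
(r5,c1): row 5 has {blue,green,yellow,black}; column 1 has {blue,green,yellow,black}, so it must be red.

yellow black blue red green / blue yellow green black red / green blue red yellow black / black red yellow green blue / red green black blue yellow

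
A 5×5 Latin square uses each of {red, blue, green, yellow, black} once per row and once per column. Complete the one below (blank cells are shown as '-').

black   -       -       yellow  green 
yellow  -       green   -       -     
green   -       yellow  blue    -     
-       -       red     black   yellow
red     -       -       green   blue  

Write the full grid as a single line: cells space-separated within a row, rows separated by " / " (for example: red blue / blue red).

(r1,c3): row 1 has {green,yellow,black}; column 3 has {red,green,yellow}, so it must be blue.
(r2,c4): row 2 has {green,yellow}; column 4 has {blue,green,yellow,black}, so it must be red.
(r2,c5): row 2 has {red,green,yellow}; column 5 has {blue,green,yellow}, so it must be black.
(r3,c5): row 3 has {blue,green,yellow}; column 5 has {blue,green,yellow,black}, so it must be red.
(r4,c1): row 4 has {red,yellow,black}; column 1 has {red,green,yellow,black}, so it must be blue.
(r4,c2): row 4 has {red,blue,yellow,black}; column 2 is empty so far, so it must be green.
(r5,c3): row 5 has {red,blue,green}; column 3 has {red,blue,green,yellow}, so it must be black.
(r1,c2): row 1 has {blue,green,yellow,black}; column 2 has {green}, so it must be red.
(r2,c2): row 2 has {red,green,yellow,black}; column 2 has {red,green}, so it must be blue.
(r3,c2): row 3 has {red,blue,green,yellow}; column 2 has {red,blue,green}, so it must be black.
(r5,c2): row 5 has {red,blue,green,black}; column 2 has {red,blue,green,black}, so it must be yellow.

black red blue yellow green / yellow blue green red black / green black yellow blue red / blue green red black yellow / red yellow black green blue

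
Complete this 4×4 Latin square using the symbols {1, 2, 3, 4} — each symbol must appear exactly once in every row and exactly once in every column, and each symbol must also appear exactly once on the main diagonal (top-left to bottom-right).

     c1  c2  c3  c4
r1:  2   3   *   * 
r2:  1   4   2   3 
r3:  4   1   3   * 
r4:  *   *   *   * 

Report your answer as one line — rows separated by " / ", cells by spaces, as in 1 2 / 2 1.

(r3,c4) = 2
(r4,c1) = 3
(r4,c2) = 2
(r4,c4) = 1
(r1,c4) = 4
(r4,c3) = 4
(r1,c3) = 1

2 3 1 4 / 1 4 2 3 / 4 1 3 2 / 3 2 4 1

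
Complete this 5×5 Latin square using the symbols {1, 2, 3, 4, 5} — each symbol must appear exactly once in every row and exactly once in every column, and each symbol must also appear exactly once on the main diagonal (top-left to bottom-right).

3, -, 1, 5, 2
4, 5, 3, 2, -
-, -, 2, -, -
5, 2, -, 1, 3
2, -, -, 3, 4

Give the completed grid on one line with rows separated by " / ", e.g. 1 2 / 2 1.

(r1,c2) = 4
(r2,c5) = 1
(r3,c1) = 1
(r3,c2) = 3
(r3,c4) = 4
(r3,c5) = 5
(r4,c3) = 4
(r5,c2) = 1
(r5,c3) = 5

3 4 1 5 2 / 4 5 3 2 1 / 1 3 2 4 5 / 5 2 4 1 3 / 2 1 5 3 4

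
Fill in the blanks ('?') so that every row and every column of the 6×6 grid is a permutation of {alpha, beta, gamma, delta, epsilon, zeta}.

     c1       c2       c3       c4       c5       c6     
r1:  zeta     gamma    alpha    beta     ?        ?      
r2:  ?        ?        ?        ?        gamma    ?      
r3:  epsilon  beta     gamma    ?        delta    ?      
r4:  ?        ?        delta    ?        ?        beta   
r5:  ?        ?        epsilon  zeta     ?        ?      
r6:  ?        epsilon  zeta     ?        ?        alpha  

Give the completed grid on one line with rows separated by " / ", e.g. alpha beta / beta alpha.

zeta gamma alpha beta epsilon delta / alpha zeta beta delta gamma epsilon / epsilon beta gamma alpha delta zeta / gamma alpha delta epsilon zeta beta / beta delta epsilon zeta alpha gamma / delta epsilon zeta gamma beta alpha

(r1,c5): row 1 has {alpha,beta,gamma,zeta}; column 5 has {gamma,delta}, so it must be epsilon.
(r1,c6): row 1 has {alpha,beta,gamma,epsilon,zeta}; column 6 has {alpha,beta}, so it must be delta.
(r2,c3): row 2 has {gamma}; column 3 has {alpha,gamma,delta,epsilon,zeta}, so it must be beta.
(r3,c4): row 3 has {beta,gamma,delta,epsilon}; column 4 has {beta,zeta}, so it must be alpha.
(r3,c6): row 3 has {alpha,beta,gamma,delta,epsilon}; column 6 has {alpha,beta,delta}, so it must be zeta.
(r5,c6): row 5 has {epsilon,zeta}; column 6 has {alpha,beta,delta,zeta}, so it must be gamma.
(r6,c5): row 6 has {alpha,epsilon,zeta}; column 5 has {gamma,delta,epsilon}, so it must be beta.
(r2,c6): row 2 has {beta,gamma}; column 6 has {alpha,beta,gamma,delta,zeta}, so it must be epsilon.
(r5,c5): row 5 has {gamma,epsilon,zeta}; column 5 has {beta,gamma,delta,epsilon}, so it must be alpha.
(r2,c4): row 2 has {beta,gamma,epsilon}; column 4 has {alpha,beta,zeta}, so it must be delta.
(r4,c5): row 4 has {beta,delta}; column 5 has {alpha,beta,gamma,delta,epsilon}, so it must be zeta.
(r5,c2): row 5 has {alpha,gamma,epsilon,zeta}; column 2 has {beta,gamma,epsilon}, so it must be delta.
(r6,c4): row 6 has {alpha,beta,epsilon,zeta}; column 4 has {alpha,beta,delta,zeta}, so it must be gamma.
(r2,c1): row 2 has {beta,gamma,delta,epsilon}; column 1 has {epsilon,zeta}, so it must be alpha.
(r2,c2): row 2 has {alpha,beta,gamma,delta,epsilon}; column 2 has {beta,gamma,delta,epsilon}, so it must be zeta.
(r4,c1): row 4 has {beta,delta,zeta}; column 1 has {alpha,epsilon,zeta}, so it must be gamma.
(r4,c2): row 4 has {beta,gamma,delta,zeta}; column 2 has {beta,gamma,delta,epsilon,zeta}, so it must be alpha.
(r4,c4): row 4 has {alpha,beta,gamma,delta,zeta}; column 4 has {alpha,beta,gamma,delta,zeta}, so it must be epsilon.
(r5,c1): row 5 has {alpha,gamma,delta,epsilon,zeta}; column 1 has {alpha,gamma,epsilon,zeta}, so it must be beta.
(r6,c1): row 6 has {alpha,beta,gamma,epsilon,zeta}; column 1 has {alpha,beta,gamma,epsilon,zeta}, so it must be delta.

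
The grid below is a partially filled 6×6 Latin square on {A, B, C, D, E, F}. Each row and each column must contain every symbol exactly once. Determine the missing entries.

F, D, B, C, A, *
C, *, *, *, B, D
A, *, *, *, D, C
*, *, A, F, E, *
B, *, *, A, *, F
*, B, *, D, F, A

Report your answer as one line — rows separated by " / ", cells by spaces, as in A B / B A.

F D B C A E / C A F E B D / A F E B D C / D C A F E B / B E D A C F / E B C D F A

Cell (r1,c6): row 1 has {A,B,C,D,F}; column 6 has {A,C,D,F} → E.
Cell (r2,c4): row 2 has {B,C,D}; column 4 has {A,C,D,F} → E.
Cell (r3,c4): row 3 has {A,C,D}; column 4 has {A,C,D,E,F} → B.
Cell (r4,c1): row 4 has {A,E,F}; column 1 has {A,B,C,F} → D.
Cell (r4,c2): row 4 has {A,D,E,F}; column 2 has {B,D} → C.
Cell (r4,c6): row 4 has {A,C,D,E,F}; column 6 has {A,C,D,E,F} → B.
Cell (r5,c2): row 5 has {A,B,F}; column 2 has {B,C,D} → E.
Cell (r5,c5): row 5 has {A,B,E,F}; column 5 has {A,B,D,E,F} → C.
Cell (r6,c1): row 6 has {A,B,D,F}; column 1 has {A,B,C,D,F} → E.
Cell (r6,c3): row 6 has {A,B,D,E,F}; column 3 has {A,B} → C.
Cell (r2,c3): row 2 has {B,C,D,E}; column 3 has {A,B,C} → F.
Cell (r3,c2): row 3 has {A,B,C,D}; column 2 has {B,C,D,E} → F.
Cell (r3,c3): row 3 has {A,B,C,D,F}; column 3 has {A,B,C,F} → E.
Cell (r5,c3): row 5 has {A,B,C,E,F}; column 3 has {A,B,C,E,F} → D.
Cell (r2,c2): row 2 has {B,C,D,E,F}; column 2 has {B,C,D,E,F} → A.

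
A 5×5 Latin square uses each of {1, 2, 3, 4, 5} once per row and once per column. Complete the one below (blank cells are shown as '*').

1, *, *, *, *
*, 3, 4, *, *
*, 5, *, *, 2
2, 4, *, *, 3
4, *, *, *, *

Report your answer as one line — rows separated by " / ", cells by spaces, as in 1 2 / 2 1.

1 2 3 5 4 / 5 3 4 2 1 / 3 5 1 4 2 / 2 4 5 1 3 / 4 1 2 3 5

row 1 has {1}; column 2 has {3,4,5} — only 2 is left for (r1,c2).
row 2 has {3,4}; column 1 has {1,2,4} — only 5 is left for (r2,c1).
row 2 has {3,4,5}; column 5 has {2,3} — only 1 is left for (r2,c5).
row 3 has {2,5}; column 1 has {1,2,4,5} — only 3 is left for (r3,c1).
row 3 has {2,3,5}; column 3 has {4} — only 1 is left for (r3,c3).
row 3 has {1,2,3,5}; column 4 is empty so far — only 4 is left for (r3,c4).
row 4 has {2,3,4}; column 3 has {1,4} — only 5 is left for (r4,c3).
row 4 has {2,3,4,5}; column 4 has {4} — only 1 is left for (r4,c4).
row 5 has {4}; column 2 has {2,3,4,5} — only 1 is left for (r5,c2).
row 5 has {1,4}; column 5 has {1,2,3} — only 5 is left for (r5,c5).
row 1 has {1,2}; column 3 has {1,4,5} — only 3 is left for (r1,c3).
row 1 has {1,2,3}; column 4 has {1,4} — only 5 is left for (r1,c4).
row 1 has {1,2,3,5}; column 5 has {1,2,3,5} — only 4 is left for (r1,c5).
row 2 has {1,3,4,5}; column 4 has {1,4,5} — only 2 is left for (r2,c4).
row 5 has {1,4,5}; column 3 has {1,3,4,5} — only 2 is left for (r5,c3).
row 5 has {1,2,4,5}; column 4 has {1,2,4,5} — only 3 is left for (r5,c4).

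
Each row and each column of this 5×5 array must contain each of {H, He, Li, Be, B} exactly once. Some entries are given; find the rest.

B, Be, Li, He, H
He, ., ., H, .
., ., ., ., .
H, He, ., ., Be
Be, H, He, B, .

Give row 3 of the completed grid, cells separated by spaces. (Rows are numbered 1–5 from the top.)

Li B H Be He

(r3,c1): row 3 is empty so far; column 1 has {H,He,Be,B}, so it must be Li.
(r3,c2): row 3 has {Li}; column 2 has {H,He,Be}, so it must be B.
(r3,c4): row 3 has {Li,B}; column 4 has {H,He,B}, so it must be Be.
(r3,c5): row 3 has {Li,Be,B}; column 5 has {H,Be}, so it must be He.
(r4,c3): row 4 has {H,He,Be}; column 3 has {He,Li}, so it must be B.
(r4,c4): row 4 has {H,He,Be,B}; column 4 has {H,He,Be,B}, so it must be Li.
(r5,c5): row 5 has {H,He,Be,B}; column 5 has {H,He,Be}, so it must be Li.
(r2,c2): row 2 has {H,He}; column 2 has {H,He,Be,B}, so it must be Li.
(r2,c3): row 2 has {H,He,Li}; column 3 has {He,Li,B}, so it must be Be.
(r2,c5): row 2 has {H,He,Li,Be}; column 5 has {H,He,Li,Be}, so it must be B.
(r3,c3): row 3 has {He,Li,Be,B}; column 3 has {He,Li,Be,B}, so it must be H.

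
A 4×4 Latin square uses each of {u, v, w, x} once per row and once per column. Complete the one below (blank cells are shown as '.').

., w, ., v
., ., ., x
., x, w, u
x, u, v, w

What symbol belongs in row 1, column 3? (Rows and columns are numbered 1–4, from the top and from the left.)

x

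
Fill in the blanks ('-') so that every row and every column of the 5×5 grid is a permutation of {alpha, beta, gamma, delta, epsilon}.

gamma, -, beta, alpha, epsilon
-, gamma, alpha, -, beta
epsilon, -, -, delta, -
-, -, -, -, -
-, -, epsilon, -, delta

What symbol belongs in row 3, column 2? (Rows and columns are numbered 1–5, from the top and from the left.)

beta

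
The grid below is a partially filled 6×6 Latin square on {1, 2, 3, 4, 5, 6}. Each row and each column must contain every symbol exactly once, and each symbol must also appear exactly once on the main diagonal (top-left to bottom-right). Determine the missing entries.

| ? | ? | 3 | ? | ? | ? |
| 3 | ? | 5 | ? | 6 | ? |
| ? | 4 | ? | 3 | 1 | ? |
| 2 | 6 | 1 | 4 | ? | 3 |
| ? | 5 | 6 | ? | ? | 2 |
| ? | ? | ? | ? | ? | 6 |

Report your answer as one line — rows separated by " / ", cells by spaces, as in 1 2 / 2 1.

(r3,c3) = 2
(r3,c6) = 5
(r4,c5) = 5
(r5,c4) = 1
(r5,c5) = 3
(r6,c3) = 4
(r6,c5) = 2
(r1,c5) = 4
(r1,c6) = 1
(r2,c2) = 1
(r2,c4) = 2
(r2,c6) = 4
(r3,c1) = 6
(r5,c1) = 4
(r6,c2) = 3
(r6,c4) = 5
(r1,c1) = 5
(r1,c2) = 2
(r1,c4) = 6
(r6,c1) = 1

5 2 3 6 4 1 / 3 1 5 2 6 4 / 6 4 2 3 1 5 / 2 6 1 4 5 3 / 4 5 6 1 3 2 / 1 3 4 5 2 6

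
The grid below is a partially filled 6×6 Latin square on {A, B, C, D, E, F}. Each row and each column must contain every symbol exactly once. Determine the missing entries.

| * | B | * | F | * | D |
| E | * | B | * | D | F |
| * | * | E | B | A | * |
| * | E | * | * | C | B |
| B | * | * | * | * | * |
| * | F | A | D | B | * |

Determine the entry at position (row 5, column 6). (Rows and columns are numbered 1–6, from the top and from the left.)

A

Cell (r1,c3): row 1 has {B,D,F}; column 3 has {A,B,E} → C.
Cell (r1,c5): row 1 has {B,C,D,F}; column 5 has {A,B,C,D} → E.
Cell (r3,c6): row 3 has {A,B,E}; column 6 has {B,D,F} → C.
Cell (r4,c4): row 4 has {B,C,E}; column 4 has {B,D,F} → A.
Cell (r5,c5): row 5 has {B}; column 5 has {A,B,C,D,E} → F.
Cell (r6,c1): row 6 has {A,B,D,F}; column 1 has {B,E} → C.
Cell (r6,c6): row 6 has {A,B,C,D,F}; column 6 has {B,C,D,F} → E.
Cell (r1,c1): row 1 has {B,C,D,E,F}; column 1 has {B,C,E} → A.
Cell (r2,c4): row 2 has {B,D,E,F}; column 4 has {A,B,D,F} → C.
Cell (r3,c2): row 3 has {A,B,C,E}; column 2 has {B,E,F} → D.
Cell (r5,c3): row 5 has {B,F}; column 3 has {A,B,C,E} → D.
Cell (r5,c4): row 5 has {B,D,F}; column 4 has {A,B,C,D,F} → E.
Cell (r5,c6): row 5 has {B,D,E,F}; column 6 has {B,C,D,E,F} → A.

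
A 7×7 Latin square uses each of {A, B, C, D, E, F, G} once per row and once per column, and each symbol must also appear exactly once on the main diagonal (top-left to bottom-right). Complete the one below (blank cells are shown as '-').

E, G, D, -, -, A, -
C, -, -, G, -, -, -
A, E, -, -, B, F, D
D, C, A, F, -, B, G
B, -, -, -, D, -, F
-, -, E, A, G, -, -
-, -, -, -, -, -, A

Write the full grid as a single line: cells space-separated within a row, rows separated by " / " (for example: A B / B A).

E G D B F A C / C B F G A D E / A E G C B F D / D C A F E B G / B A C E D G F / F D E A G C B / G F B D C E A

At row 2, column 2: row 2 has {C,G}; column 2 has {C,E,G}; the diagonal has {A,D,E,F}; that leaves B.
At row 2, column 3: row 2 has {B,C,G}; column 3 has {A,D,E}; that leaves F.
At row 2, column 7: row 2 has {B,C,F,G}; column 7 has {A,D,F,G}; that leaves E.
At row 3, column 4: row 3 has {A,B,D,E,F}; column 4 has {A,F,G}; that leaves C.
At row 4, column 5: row 4 has {A,B,C,D,F,G}; column 5 has {B,D,G}; that leaves E.
At row 5, column 2: row 5 has {B,D,F}; column 2 has {B,C,E,G}; that leaves A.
At row 5, column 4: row 5 has {A,B,D,F}; column 4 has {A,C,F,G}; that leaves E.
At row 6, column 1: row 6 has {A,E,G}; column 1 has {A,B,C,D,E}; that leaves F.
At row 6, column 2: row 6 has {A,E,F,G}; column 2 has {A,B,C,E,G}; that leaves D.
At row 6, column 6: row 6 has {A,D,E,F,G}; column 6 has {A,B,F}; the diagonal has {A,B,D,E,F}; that leaves C.
At row 6, column 7: row 6 has {A,C,D,E,F,G}; column 7 has {A,D,E,F,G}; that leaves B.
At row 7, column 1: row 7 has {A}; column 1 has {A,B,C,D,E,F}; that leaves G.
At row 7, column 2: row 7 has {A,G}; column 2 has {A,B,C,D,E,G}; that leaves F.
At row 7, column 5: row 7 has {A,F,G}; column 5 has {B,D,E,G}; that leaves C.
At row 1, column 4: row 1 has {A,D,E,G}; column 4 has {A,C,E,F,G}; that leaves B.
At row 1, column 5: row 1 has {A,B,D,E,G}; column 5 has {B,C,D,E,G}; that leaves F.
At row 1, column 7: row 1 has {A,B,D,E,F,G}; column 7 has {A,B,D,E,F,G}; that leaves C.
At row 2, column 5: row 2 has {B,C,E,F,G}; column 5 has {B,C,D,E,F,G}; that leaves A.
At row 2, column 6: row 2 has {A,B,C,E,F,G}; column 6 has {A,B,C,F}; that leaves D.
At row 3, column 3: row 3 has {A,B,C,D,E,F}; column 3 has {A,D,E,F}; the diagonal has {A,B,C,D,E,F}; that leaves G.
At row 5, column 3: row 5 has {A,B,D,E,F}; column 3 has {A,D,E,F,G}; that leaves C.
At row 5, column 6: row 5 has {A,B,C,D,E,F}; column 6 has {A,B,C,D,F}; that leaves G.
At row 7, column 3: row 7 has {A,C,F,G}; column 3 has {A,C,D,E,F,G}; that leaves B.
At row 7, column 4: row 7 has {A,B,C,F,G}; column 4 has {A,B,C,E,F,G}; that leaves D.
At row 7, column 6: row 7 has {A,B,C,D,F,G}; column 6 has {A,B,C,D,F,G}; that leaves E.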